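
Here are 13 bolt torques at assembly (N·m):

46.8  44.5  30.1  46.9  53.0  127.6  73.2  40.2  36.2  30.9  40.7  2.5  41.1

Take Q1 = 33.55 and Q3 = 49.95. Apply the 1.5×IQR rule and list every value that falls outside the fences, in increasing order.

2.5, 127.6

IQR = Q3 − Q1 = 49.95 − 33.55 = 16.40.
Lower fence = Q1 − 1.5·IQR = 33.55 − 24.60 = 8.95.
Upper fence = Q3 + 1.5·IQR = 49.95 + 24.60 = 74.55.
2.5 < 8.95 → outlier.
127.6 > 74.55 → outlier.
All remaining values lie within [8.95, 74.55].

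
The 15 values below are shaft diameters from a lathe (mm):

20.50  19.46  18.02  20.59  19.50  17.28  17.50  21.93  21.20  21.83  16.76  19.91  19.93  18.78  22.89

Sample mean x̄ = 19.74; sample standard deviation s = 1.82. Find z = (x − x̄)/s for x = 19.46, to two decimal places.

-0.15

z = (19.46 − 19.74) / 1.82 = -0.15.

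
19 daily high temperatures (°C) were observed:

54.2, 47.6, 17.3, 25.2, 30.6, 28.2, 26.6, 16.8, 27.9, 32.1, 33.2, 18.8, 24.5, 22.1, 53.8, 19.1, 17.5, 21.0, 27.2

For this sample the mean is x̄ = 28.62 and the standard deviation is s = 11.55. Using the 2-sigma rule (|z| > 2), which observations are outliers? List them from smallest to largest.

53.8, 54.2

Cutoffs at x̄ ± 2s: 28.62 ± 2·11.55 = [5.52, 51.72].
53.8: z = 2.18, |z| > 2 → outlier.
54.2: z = 2.21, |z| > 2 → outlier.
Every other value lies within [5.52, 51.72].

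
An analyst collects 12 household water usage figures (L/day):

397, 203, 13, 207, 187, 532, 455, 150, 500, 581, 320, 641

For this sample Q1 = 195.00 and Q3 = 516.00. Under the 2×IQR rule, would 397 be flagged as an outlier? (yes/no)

IQR = Q3 − Q1 = 516.00 − 195.00 = 321.00.
Lower fence = Q1 − 2·IQR = 195.00 − 642.00 = -447.00.
Upper fence = Q3 + 2·IQR = 516.00 + 642.00 = 1158.00.
397 lies within [-447.00, 1158.00].

no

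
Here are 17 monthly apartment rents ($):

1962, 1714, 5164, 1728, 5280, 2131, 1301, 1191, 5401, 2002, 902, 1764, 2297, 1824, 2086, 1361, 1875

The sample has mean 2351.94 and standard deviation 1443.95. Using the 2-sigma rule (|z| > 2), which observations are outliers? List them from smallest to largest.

Cutoffs at x̄ ± 2s: 2351.94 ± 2·1443.95 = [-535.96, 5239.84].
5280: z = 2.03, |z| > 2 → outlier.
5401: z = 2.11, |z| > 2 → outlier.
Every other value lies within [-535.96, 5239.84].

5280, 5401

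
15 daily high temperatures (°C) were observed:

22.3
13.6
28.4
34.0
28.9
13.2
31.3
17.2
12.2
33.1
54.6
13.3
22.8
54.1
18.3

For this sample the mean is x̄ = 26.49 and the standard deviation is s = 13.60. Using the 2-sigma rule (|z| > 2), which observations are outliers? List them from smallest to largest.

54.1, 54.6

Cutoffs at x̄ ± 2s: 26.49 ± 2·13.60 = [-0.71, 53.69].
54.1: z = 2.03, |z| > 2 → outlier.
54.6: z = 2.07, |z| > 2 → outlier.
Every other value lies within [-0.71, 53.69].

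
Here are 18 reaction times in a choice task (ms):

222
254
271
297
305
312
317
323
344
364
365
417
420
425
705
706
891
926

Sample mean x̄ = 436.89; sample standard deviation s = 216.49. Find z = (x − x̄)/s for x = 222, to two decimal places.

-0.99

z = (222 − 436.89) / 216.49 = -0.99.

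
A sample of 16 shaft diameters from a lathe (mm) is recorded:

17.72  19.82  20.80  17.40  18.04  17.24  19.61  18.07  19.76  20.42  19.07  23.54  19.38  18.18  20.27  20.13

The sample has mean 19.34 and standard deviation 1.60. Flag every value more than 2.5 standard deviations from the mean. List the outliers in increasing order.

23.54

Cutoffs at x̄ ± 2.5s: 19.34 ± 2.5·1.60 = [15.34, 23.34].
23.54: z = 2.62, |z| > 2.5 → outlier.
Every other value lies within [15.34, 23.34].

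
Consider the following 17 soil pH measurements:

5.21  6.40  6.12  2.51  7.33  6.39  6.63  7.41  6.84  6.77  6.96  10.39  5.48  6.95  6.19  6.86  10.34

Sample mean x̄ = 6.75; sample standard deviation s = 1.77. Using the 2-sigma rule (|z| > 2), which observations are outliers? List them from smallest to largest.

Cutoffs at x̄ ± 2s: 6.75 ± 2·1.77 = [3.21, 10.29].
2.51: z = -2.40, |z| > 2 → outlier.
10.34: z = 2.03, |z| > 2 → outlier.
10.39: z = 2.06, |z| > 2 → outlier.
Every other value lies within [3.21, 10.29].

2.51, 10.34, 10.39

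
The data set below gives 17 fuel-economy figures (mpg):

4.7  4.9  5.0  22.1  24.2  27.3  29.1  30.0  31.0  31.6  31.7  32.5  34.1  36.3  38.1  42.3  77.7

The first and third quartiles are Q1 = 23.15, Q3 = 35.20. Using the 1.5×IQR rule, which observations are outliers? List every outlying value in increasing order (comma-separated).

IQR = Q3 − Q1 = 35.20 − 23.15 = 12.05.
Lower fence = Q1 − 1.5·IQR = 23.15 − 18.075 = 5.075.
Upper fence = Q3 + 1.5·IQR = 35.20 + 18.075 = 53.275.
4.7 < 5.075 → outlier.
4.9 < 5.075 → outlier.
5.0 < 5.075 → outlier.
77.7 > 53.275 → outlier.
All remaining values lie within [5.075, 53.275].

4.7, 4.9, 5.0, 77.7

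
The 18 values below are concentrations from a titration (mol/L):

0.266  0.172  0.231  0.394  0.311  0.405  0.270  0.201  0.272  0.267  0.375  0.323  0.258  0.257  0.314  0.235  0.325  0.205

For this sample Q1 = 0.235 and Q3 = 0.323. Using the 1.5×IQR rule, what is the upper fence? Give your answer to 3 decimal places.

IQR = Q3 − Q1 = 0.323 − 0.235 = 0.088.
Lower fence = Q1 − 1.5·IQR = 0.235 − 0.132 = 0.103.
Upper fence = Q3 + 1.5·IQR = 0.323 + 0.132 = 0.455.

0.455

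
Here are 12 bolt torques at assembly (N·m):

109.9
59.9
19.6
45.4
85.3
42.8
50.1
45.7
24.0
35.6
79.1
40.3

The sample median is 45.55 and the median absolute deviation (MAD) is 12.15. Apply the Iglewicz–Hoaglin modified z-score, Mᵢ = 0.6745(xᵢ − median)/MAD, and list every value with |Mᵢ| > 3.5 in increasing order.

109.9

|Mᵢ| > 3.5 ⇔ |xᵢ − 45.55| > 3.5·12.15/0.6745 = 63.05.
So outliers lie outside [-17.50, 108.60].
109.9: M = 3.57 → outlier.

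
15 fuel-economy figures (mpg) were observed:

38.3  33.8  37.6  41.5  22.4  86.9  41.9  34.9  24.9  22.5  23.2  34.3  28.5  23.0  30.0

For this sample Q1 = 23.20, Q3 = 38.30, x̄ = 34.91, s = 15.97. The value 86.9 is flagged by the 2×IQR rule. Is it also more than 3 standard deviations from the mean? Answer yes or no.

z = (86.9 − 34.91) / 15.97 = 3.26.
|z| = 3.26 > 3.

yes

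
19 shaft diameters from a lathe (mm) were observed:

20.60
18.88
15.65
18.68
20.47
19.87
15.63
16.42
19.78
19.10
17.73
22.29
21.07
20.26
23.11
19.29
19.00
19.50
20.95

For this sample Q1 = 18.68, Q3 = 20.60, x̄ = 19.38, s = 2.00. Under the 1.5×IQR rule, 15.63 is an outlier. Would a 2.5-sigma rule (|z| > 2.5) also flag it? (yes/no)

z = (15.63 − 19.38) / 2.00 = -1.87.
|z| = 1.87 ≤ 2.5.

no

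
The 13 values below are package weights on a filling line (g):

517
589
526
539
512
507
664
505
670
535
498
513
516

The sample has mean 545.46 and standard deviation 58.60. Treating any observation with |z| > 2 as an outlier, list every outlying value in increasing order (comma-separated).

Cutoffs at x̄ ± 2s: 545.46 ± 2·58.60 = [428.26, 662.66].
664: z = 2.02, |z| > 2 → outlier.
670: z = 2.13, |z| > 2 → outlier.
Every other value lies within [428.26, 662.66].

664, 670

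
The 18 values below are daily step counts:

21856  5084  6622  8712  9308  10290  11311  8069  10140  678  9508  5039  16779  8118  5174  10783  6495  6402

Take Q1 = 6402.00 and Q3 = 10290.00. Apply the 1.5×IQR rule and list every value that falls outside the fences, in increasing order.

16779, 21856

IQR = Q3 − Q1 = 10290.00 − 6402.00 = 3888.00.
Lower fence = Q1 − 1.5·IQR = 6402.00 − 5832.00 = 570.00.
Upper fence = Q3 + 1.5·IQR = 10290.00 + 5832.00 = 16122.00.
16779 > 16122.00 → outlier.
21856 > 16122.00 → outlier.
All remaining values lie within [570.00, 16122.00].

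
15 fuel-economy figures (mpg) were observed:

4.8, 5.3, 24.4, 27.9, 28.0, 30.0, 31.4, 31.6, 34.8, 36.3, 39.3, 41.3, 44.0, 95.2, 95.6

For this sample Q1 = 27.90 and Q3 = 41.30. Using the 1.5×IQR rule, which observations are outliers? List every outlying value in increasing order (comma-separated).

IQR = Q3 − Q1 = 41.30 − 27.90 = 13.40.
Lower fence = Q1 − 1.5·IQR = 27.90 − 20.10 = 7.80.
Upper fence = Q3 + 1.5·IQR = 41.30 + 20.10 = 61.40.
4.8 < 7.80 → outlier.
5.3 < 7.80 → outlier.
95.2 > 61.40 → outlier.
95.6 > 61.40 → outlier.
All remaining values lie within [7.80, 61.40].

4.8, 5.3, 95.2, 95.6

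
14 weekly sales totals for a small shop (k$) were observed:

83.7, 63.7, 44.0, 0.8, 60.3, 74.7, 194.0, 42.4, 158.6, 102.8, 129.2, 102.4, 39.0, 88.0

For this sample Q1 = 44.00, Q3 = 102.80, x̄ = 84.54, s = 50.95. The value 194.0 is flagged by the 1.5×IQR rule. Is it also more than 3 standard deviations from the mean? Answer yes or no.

no

z = (194.0 − 84.54) / 50.95 = 2.15.
|z| = 2.15 ≤ 3.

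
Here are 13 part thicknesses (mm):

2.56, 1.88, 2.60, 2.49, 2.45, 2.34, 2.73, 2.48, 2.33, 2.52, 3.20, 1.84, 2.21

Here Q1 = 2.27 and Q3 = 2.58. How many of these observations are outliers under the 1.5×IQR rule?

1

IQR = 0.31; fences at 2.27 − 0.465 = 1.805 and 2.58 + 0.465 = 3.045.
Outside the cutoffs: 3.20.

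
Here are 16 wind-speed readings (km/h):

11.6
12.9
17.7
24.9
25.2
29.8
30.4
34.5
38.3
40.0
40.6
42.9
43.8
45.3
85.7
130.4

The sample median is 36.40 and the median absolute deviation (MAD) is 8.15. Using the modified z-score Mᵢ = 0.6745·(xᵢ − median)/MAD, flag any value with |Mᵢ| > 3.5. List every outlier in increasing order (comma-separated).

85.7, 130.4

|Mᵢ| > 3.5 ⇔ |xᵢ − 36.40| > 3.5·8.15/0.6745 = 42.29.
So outliers lie outside [-5.89, 78.69].
85.7: M = 4.08 → outlier.
130.4: M = 7.78 → outlier.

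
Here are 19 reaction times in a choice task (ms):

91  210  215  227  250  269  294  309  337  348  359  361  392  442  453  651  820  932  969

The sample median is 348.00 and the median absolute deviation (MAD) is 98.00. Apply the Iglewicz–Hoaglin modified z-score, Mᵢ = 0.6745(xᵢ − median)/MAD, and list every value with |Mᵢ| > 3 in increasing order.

|Mᵢ| > 3 ⇔ |xᵢ − 348.00| > 3·98.00/0.6745 = 435.88.
So outliers lie outside [-87.88, 783.88].
820: M = 3.25 → outlier.
932: M = 4.02 → outlier.
969: M = 4.27 → outlier.

820, 932, 969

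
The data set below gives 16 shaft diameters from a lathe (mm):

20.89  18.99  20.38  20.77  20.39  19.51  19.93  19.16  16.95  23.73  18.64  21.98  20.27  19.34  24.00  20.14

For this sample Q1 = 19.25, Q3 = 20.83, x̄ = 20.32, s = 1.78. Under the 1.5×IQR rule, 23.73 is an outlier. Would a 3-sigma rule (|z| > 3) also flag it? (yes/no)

z = (23.73 − 20.32) / 1.78 = 1.92.
|z| = 1.92 ≤ 3.

no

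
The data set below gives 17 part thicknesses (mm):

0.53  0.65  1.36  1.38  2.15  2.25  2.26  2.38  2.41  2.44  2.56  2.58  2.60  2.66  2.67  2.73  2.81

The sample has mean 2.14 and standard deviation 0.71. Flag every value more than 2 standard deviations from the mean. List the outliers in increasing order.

Cutoffs at x̄ ± 2s: 2.14 ± 2·0.71 = [0.72, 3.56].
0.53: z = -2.27, |z| > 2 → outlier.
0.65: z = -2.10, |z| > 2 → outlier.
Every other value lies within [0.72, 3.56].

0.53, 0.65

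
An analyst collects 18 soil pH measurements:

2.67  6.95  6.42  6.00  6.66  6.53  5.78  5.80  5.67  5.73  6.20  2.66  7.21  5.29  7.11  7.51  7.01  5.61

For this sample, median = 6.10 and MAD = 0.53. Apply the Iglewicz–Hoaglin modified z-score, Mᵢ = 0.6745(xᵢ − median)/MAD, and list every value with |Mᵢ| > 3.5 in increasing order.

|Mᵢ| > 3.5 ⇔ |xᵢ − 6.10| > 3.5·0.53/0.6745 = 2.75.
So outliers lie outside [3.35, 8.85].
2.66: M = -4.38 → outlier.
2.67: M = -4.37 → outlier.

2.66, 2.67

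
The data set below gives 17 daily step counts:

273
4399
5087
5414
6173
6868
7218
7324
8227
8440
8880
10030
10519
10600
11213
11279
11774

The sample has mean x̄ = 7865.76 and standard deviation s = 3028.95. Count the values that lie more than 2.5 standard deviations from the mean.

1

Cutoffs: x̄ ± 2.5s = [293.385, 15438.135].
Outside the cutoffs: 273.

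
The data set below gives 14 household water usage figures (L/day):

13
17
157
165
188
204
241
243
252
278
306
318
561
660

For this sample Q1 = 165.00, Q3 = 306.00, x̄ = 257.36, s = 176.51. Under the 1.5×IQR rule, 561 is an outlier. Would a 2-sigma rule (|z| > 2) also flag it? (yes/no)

z = (561 − 257.36) / 176.51 = 1.72.
|z| = 1.72 ≤ 2.

no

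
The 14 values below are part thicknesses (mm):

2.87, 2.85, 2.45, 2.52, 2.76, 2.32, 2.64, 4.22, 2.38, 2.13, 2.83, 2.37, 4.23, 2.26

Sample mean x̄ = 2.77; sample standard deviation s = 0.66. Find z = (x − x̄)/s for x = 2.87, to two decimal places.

z = (2.87 − 2.77) / 0.66 = 0.15.

0.15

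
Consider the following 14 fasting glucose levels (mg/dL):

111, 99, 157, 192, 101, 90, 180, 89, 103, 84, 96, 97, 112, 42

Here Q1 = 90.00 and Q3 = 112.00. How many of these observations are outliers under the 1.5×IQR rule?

IQR = 22.00; fences at 90.00 − 33.00 = 57.00 and 112.00 + 33.00 = 145.00.
Outside the cutoffs: 42, 157, 180, 192.

4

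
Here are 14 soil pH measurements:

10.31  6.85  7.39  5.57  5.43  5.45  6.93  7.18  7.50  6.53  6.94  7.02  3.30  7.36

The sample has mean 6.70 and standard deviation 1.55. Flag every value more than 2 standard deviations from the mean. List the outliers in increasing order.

Cutoffs at x̄ ± 2s: 6.70 ± 2·1.55 = [3.60, 9.80].
3.30: z = -2.19, |z| > 2 → outlier.
10.31: z = 2.33, |z| > 2 → outlier.
Every other value lies within [3.60, 9.80].

3.30, 10.31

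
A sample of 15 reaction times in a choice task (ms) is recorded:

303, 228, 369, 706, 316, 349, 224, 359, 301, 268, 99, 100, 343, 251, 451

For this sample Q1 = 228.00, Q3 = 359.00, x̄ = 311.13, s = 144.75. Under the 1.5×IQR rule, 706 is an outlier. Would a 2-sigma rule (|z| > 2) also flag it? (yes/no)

yes

z = (706 − 311.13) / 144.75 = 2.73.
|z| = 2.73 > 2.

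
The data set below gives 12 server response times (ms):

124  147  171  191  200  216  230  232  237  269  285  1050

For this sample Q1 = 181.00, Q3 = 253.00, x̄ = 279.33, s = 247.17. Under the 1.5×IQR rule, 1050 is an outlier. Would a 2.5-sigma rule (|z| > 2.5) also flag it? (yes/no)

z = (1050 − 279.33) / 247.17 = 3.12.
|z| = 3.12 > 2.5.

yes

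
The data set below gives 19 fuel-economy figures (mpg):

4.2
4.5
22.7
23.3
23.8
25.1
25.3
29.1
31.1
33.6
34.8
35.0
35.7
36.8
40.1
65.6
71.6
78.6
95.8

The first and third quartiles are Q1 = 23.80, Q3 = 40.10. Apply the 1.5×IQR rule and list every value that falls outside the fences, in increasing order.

65.6, 71.6, 78.6, 95.8

IQR = Q3 − Q1 = 40.10 − 23.80 = 16.30.
Lower fence = Q1 − 1.5·IQR = 23.80 − 24.45 = -0.65.
Upper fence = Q3 + 1.5·IQR = 40.10 + 24.45 = 64.55.
65.6 > 64.55 → outlier.
71.6 > 64.55 → outlier.
78.6 > 64.55 → outlier.
95.8 > 64.55 → outlier.
All remaining values lie within [-0.65, 64.55].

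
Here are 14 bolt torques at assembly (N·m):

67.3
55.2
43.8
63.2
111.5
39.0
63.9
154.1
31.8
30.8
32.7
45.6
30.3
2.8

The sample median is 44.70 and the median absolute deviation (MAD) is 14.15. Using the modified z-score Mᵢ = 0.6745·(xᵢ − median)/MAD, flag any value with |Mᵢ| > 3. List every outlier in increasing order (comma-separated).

|Mᵢ| > 3 ⇔ |xᵢ − 44.70| > 3·14.15/0.6745 = 62.94.
So outliers lie outside [-18.24, 107.64].
111.5: M = 3.18 → outlier.
154.1: M = 5.21 → outlier.

111.5, 154.1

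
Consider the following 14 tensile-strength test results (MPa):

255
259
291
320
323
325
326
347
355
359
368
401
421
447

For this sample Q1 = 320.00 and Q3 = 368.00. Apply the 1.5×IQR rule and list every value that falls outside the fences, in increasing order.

IQR = Q3 − Q1 = 368.00 − 320.00 = 48.00.
Lower fence = Q1 − 1.5·IQR = 320.00 − 72.00 = 248.00.
Upper fence = Q3 + 1.5·IQR = 368.00 + 72.00 = 440.00.
447 > 440.00 → outlier.
All remaining values lie within [248.00, 440.00].

447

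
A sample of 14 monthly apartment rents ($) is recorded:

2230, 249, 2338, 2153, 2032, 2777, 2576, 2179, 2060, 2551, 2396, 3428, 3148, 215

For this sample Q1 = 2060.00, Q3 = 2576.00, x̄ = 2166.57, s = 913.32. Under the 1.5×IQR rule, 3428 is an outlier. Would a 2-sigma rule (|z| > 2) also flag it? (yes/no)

z = (3428 − 2166.57) / 913.32 = 1.38.
|z| = 1.38 ≤ 2.

no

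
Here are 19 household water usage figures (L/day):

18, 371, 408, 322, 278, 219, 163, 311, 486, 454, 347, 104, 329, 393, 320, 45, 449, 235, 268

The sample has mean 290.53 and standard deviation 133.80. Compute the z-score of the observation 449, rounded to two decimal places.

z = (449 − 290.53) / 133.80 = 1.18.

1.18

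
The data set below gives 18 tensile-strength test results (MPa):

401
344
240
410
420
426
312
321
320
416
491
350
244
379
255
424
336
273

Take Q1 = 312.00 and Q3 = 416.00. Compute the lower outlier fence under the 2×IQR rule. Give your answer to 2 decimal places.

IQR = Q3 − Q1 = 416.00 − 312.00 = 104.00.
Lower fence = Q1 − 2·IQR = 312.00 − 208.00 = 104.00.
Upper fence = Q3 + 2·IQR = 416.00 + 208.00 = 624.00.

104.00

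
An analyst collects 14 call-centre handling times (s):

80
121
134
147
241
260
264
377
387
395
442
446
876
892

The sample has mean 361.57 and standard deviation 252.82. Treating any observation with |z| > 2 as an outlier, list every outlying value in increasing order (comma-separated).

876, 892

Cutoffs at x̄ ± 2s: 361.57 ± 2·252.82 = [-144.07, 867.21].
876: z = 2.03, |z| > 2 → outlier.
892: z = 2.10, |z| > 2 → outlier.
Every other value lies within [-144.07, 867.21].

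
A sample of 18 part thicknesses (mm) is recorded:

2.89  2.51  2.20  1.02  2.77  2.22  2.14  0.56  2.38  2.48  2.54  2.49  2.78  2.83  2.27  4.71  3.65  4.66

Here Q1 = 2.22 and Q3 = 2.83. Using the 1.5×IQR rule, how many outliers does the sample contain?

IQR = 0.61; fences at 2.22 − 0.915 = 1.305 and 2.83 + 0.915 = 3.745.
Outside the cutoffs: 0.56, 1.02, 4.66, 4.71.

4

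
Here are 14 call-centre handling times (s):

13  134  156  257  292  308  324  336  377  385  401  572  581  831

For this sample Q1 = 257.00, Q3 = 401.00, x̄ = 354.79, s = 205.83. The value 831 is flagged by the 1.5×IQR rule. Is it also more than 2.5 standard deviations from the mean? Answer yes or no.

no

z = (831 − 354.79) / 205.83 = 2.31.
|z| = 2.31 ≤ 2.5.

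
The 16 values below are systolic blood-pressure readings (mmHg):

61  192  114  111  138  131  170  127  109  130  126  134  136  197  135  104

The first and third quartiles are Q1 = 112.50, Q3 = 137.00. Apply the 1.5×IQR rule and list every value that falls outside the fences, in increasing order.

IQR = Q3 − Q1 = 137.00 − 112.50 = 24.50.
Lower fence = Q1 − 1.5·IQR = 112.50 − 36.75 = 75.75.
Upper fence = Q3 + 1.5·IQR = 137.00 + 36.75 = 173.75.
61 < 75.75 → outlier.
192 > 173.75 → outlier.
197 > 173.75 → outlier.
All remaining values lie within [75.75, 173.75].

61, 192, 197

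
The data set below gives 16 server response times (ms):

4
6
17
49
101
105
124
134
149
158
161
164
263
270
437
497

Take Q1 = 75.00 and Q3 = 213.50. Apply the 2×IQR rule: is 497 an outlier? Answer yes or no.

IQR = Q3 − Q1 = 213.50 − 75.00 = 138.50.
Lower fence = Q1 − 2·IQR = 75.00 − 277.00 = -202.00.
Upper fence = Q3 + 2·IQR = 213.50 + 277.00 = 490.50.
497 lies above the upper fence.

yes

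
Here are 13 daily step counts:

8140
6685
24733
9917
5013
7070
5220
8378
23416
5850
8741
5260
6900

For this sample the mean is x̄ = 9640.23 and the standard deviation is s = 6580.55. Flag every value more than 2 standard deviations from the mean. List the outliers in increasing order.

23416, 24733

Cutoffs at x̄ ± 2s: 9640.23 ± 2·6580.55 = [-3520.87, 22801.33].
23416: z = 2.09, |z| > 2 → outlier.
24733: z = 2.29, |z| > 2 → outlier.
Every other value lies within [-3520.87, 22801.33].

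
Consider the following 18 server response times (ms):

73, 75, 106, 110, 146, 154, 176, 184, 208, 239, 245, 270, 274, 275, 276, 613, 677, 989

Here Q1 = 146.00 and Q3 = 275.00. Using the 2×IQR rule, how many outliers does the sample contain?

3

IQR = 129.00; fences at 146.00 − 258.00 = -112.00 and 275.00 + 258.00 = 533.00.
Outside the cutoffs: 613, 677, 989.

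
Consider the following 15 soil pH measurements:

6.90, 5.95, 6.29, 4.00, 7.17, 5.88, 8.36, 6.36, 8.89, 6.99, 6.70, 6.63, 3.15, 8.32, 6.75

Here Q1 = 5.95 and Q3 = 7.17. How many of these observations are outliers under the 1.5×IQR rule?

IQR = 1.22; fences at 5.95 − 1.83 = 4.12 and 7.17 + 1.83 = 9.00.
Outside the cutoffs: 3.15, 4.00.

2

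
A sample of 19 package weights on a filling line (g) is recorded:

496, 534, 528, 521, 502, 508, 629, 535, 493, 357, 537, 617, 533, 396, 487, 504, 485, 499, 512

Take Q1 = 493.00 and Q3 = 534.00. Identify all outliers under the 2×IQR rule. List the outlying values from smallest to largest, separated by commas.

357, 396, 617, 629

IQR = Q3 − Q1 = 534.00 − 493.00 = 41.00.
Lower fence = Q1 − 2·IQR = 493.00 − 82.00 = 411.00.
Upper fence = Q3 + 2·IQR = 534.00 + 82.00 = 616.00.
357 < 411.00 → outlier.
396 < 411.00 → outlier.
617 > 616.00 → outlier.
629 > 616.00 → outlier.
All remaining values lie within [411.00, 616.00].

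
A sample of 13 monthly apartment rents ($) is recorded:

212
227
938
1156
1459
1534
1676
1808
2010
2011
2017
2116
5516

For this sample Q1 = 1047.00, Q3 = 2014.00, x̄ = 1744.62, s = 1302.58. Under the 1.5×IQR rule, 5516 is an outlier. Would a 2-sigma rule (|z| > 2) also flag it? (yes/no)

yes

z = (5516 − 1744.62) / 1302.58 = 2.90.
|z| = 2.90 > 2.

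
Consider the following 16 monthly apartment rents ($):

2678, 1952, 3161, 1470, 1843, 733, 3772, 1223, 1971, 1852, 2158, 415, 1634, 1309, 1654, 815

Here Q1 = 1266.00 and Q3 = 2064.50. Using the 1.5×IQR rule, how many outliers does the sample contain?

IQR = 798.50; fences at 1266.00 − 1197.75 = 68.25 and 2064.50 + 1197.75 = 3262.25.
Outside the cutoffs: 3772.

1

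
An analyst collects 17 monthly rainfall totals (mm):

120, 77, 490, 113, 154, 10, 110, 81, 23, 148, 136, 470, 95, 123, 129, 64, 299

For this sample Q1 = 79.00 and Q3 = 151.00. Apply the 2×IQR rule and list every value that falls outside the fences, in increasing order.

299, 470, 490

IQR = Q3 − Q1 = 151.00 − 79.00 = 72.00.
Lower fence = Q1 − 2·IQR = 79.00 − 144.00 = -65.00.
Upper fence = Q3 + 2·IQR = 151.00 + 144.00 = 295.00.
299 > 295.00 → outlier.
470 > 295.00 → outlier.
490 > 295.00 → outlier.
All remaining values lie within [-65.00, 295.00].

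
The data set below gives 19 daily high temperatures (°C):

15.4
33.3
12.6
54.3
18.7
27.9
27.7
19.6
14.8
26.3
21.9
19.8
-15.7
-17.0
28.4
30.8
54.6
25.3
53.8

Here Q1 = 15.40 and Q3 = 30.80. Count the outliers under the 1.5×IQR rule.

4

IQR = 15.40; fences at 15.40 − 23.10 = -7.70 and 30.80 + 23.10 = 53.90.
Outside the cutoffs: -17.0, -15.7, 54.3, 54.6.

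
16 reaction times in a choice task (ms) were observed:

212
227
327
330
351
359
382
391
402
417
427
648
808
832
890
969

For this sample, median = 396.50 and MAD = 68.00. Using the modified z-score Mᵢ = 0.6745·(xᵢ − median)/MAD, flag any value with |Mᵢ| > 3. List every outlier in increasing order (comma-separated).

|Mᵢ| > 3 ⇔ |xᵢ − 396.50| > 3·68.00/0.6745 = 302.45.
So outliers lie outside [94.05, 698.95].
808: M = 4.08 → outlier.
832: M = 4.32 → outlier.
890: M = 4.90 → outlier.
969: M = 5.68 → outlier.

808, 832, 890, 969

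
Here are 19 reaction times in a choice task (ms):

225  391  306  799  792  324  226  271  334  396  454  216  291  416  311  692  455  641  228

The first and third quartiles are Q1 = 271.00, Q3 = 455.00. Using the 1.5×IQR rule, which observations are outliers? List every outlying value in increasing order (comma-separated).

792, 799

IQR = Q3 − Q1 = 455.00 − 271.00 = 184.00.
Lower fence = Q1 − 1.5·IQR = 271.00 − 276.00 = -5.00.
Upper fence = Q3 + 1.5·IQR = 455.00 + 276.00 = 731.00.
792 > 731.00 → outlier.
799 > 731.00 → outlier.
All remaining values lie within [-5.00, 731.00].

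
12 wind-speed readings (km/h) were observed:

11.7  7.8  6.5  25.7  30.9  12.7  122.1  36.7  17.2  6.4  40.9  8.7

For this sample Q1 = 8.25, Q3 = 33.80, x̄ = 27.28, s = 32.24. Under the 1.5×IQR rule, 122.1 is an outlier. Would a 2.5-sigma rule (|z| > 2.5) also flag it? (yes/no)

z = (122.1 − 27.28) / 32.24 = 2.94.
|z| = 2.94 > 2.5.

yes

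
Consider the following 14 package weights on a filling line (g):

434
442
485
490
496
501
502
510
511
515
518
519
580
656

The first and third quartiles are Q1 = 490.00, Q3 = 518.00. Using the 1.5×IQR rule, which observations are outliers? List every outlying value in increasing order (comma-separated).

IQR = Q3 − Q1 = 518.00 − 490.00 = 28.00.
Lower fence = Q1 − 1.5·IQR = 490.00 − 42.00 = 448.00.
Upper fence = Q3 + 1.5·IQR = 518.00 + 42.00 = 560.00.
434 < 448.00 → outlier.
442 < 448.00 → outlier.
580 > 560.00 → outlier.
656 > 560.00 → outlier.
All remaining values lie within [448.00, 560.00].

434, 442, 580, 656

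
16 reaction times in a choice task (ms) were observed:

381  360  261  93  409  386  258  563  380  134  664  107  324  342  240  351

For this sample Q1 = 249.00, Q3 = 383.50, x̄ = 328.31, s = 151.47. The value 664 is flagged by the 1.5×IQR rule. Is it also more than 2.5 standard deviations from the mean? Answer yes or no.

z = (664 − 328.31) / 151.47 = 2.22.
|z| = 2.22 ≤ 2.5.

no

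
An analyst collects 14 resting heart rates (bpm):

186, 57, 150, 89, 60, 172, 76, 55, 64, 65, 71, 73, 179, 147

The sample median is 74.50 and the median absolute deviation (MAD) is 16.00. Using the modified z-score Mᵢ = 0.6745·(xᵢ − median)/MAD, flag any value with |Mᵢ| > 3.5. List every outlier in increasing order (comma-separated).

172, 179, 186

|Mᵢ| > 3.5 ⇔ |xᵢ − 74.50| > 3.5·16.00/0.6745 = 83.02.
So outliers lie outside [-8.52, 157.52].
172: M = 4.11 → outlier.
179: M = 4.41 → outlier.
186: M = 4.70 → outlier.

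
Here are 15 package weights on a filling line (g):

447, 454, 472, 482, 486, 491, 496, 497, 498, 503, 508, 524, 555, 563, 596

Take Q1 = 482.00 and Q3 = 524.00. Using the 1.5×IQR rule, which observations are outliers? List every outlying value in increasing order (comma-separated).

596

IQR = Q3 − Q1 = 524.00 − 482.00 = 42.00.
Lower fence = Q1 − 1.5·IQR = 482.00 − 63.00 = 419.00.
Upper fence = Q3 + 1.5·IQR = 524.00 + 63.00 = 587.00.
596 > 587.00 → outlier.
All remaining values lie within [419.00, 587.00].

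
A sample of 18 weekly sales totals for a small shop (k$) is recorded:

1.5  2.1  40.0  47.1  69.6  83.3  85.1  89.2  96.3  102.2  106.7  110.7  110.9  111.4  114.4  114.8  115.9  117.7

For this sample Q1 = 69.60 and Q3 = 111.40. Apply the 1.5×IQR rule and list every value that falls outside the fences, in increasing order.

1.5, 2.1

IQR = Q3 − Q1 = 111.40 − 69.60 = 41.80.
Lower fence = Q1 − 1.5·IQR = 69.60 − 62.70 = 6.90.
Upper fence = Q3 + 1.5·IQR = 111.40 + 62.70 = 174.10.
1.5 < 6.90 → outlier.
2.1 < 6.90 → outlier.
All remaining values lie within [6.90, 174.10].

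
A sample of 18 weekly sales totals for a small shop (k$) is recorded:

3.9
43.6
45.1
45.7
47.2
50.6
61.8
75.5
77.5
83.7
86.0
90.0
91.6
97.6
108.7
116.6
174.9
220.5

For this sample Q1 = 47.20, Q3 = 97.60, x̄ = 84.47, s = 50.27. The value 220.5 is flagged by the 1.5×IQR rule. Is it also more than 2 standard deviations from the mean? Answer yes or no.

yes

z = (220.5 − 84.47) / 50.27 = 2.71.
|z| = 2.71 > 2.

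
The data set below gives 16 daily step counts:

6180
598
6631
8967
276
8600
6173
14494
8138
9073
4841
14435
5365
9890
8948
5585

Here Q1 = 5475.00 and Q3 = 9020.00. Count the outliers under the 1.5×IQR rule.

2

IQR = 3545.00; fences at 5475.00 − 5317.50 = 157.50 and 9020.00 + 5317.50 = 14337.50.
Outside the cutoffs: 14435, 14494.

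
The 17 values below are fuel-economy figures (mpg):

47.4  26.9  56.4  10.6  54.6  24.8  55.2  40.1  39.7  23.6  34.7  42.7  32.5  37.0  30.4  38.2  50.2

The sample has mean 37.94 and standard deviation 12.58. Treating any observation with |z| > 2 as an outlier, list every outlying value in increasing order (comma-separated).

10.6

Cutoffs at x̄ ± 2s: 37.94 ± 2·12.58 = [12.78, 63.10].
10.6: z = -2.17, |z| > 2 → outlier.
Every other value lies within [12.78, 63.10].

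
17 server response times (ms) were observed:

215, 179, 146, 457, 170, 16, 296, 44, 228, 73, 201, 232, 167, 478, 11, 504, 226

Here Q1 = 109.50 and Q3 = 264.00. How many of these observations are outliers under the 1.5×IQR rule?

1

IQR = 154.50; fences at 109.50 − 231.75 = -122.25 and 264.00 + 231.75 = 495.75.
Outside the cutoffs: 504.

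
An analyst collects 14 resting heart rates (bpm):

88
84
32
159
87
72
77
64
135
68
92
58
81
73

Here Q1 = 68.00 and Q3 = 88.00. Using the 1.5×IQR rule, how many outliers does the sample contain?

3

IQR = 20.00; fences at 68.00 − 30.00 = 38.00 and 88.00 + 30.00 = 118.00.
Outside the cutoffs: 32, 135, 159.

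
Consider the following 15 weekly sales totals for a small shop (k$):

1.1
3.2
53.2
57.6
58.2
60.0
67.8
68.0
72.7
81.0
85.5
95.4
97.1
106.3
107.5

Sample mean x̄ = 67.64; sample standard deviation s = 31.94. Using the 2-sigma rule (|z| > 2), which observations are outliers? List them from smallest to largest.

Cutoffs at x̄ ± 2s: 67.64 ± 2·31.94 = [3.76, 131.52].
1.1: z = -2.08, |z| > 2 → outlier.
3.2: z = -2.02, |z| > 2 → outlier.
Every other value lies within [3.76, 131.52].

1.1, 3.2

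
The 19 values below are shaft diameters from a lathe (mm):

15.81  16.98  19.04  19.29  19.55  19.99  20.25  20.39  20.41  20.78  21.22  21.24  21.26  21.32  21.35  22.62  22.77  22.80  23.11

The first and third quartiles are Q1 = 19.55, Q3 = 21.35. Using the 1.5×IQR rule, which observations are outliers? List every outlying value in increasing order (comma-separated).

IQR = Q3 − Q1 = 21.35 − 19.55 = 1.80.
Lower fence = Q1 − 1.5·IQR = 19.55 − 2.70 = 16.85.
Upper fence = Q3 + 1.5·IQR = 21.35 + 2.70 = 24.05.
15.81 < 16.85 → outlier.
All remaining values lie within [16.85, 24.05].

15.81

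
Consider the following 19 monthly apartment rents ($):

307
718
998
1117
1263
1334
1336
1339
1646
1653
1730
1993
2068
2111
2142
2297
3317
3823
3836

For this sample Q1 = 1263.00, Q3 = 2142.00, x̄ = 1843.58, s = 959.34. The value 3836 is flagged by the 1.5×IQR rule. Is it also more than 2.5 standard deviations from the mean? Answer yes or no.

no

z = (3836 − 1843.58) / 959.34 = 2.08.
|z| = 2.08 ≤ 2.5.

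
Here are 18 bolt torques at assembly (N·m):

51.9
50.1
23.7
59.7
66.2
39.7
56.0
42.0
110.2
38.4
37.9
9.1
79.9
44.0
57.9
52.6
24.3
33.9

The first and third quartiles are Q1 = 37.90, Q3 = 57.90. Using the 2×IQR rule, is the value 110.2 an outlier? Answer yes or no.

IQR = Q3 − Q1 = 57.90 − 37.90 = 20.00.
Lower fence = Q1 − 2·IQR = 37.90 − 40.00 = -2.10.
Upper fence = Q3 + 2·IQR = 57.90 + 40.00 = 97.90.
110.2 lies above the upper fence.

yes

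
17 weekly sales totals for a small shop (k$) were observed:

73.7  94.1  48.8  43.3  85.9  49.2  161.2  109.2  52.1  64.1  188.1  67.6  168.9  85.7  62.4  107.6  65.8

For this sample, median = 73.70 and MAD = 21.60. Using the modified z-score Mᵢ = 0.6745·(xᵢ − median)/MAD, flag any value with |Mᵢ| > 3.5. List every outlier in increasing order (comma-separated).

|Mᵢ| > 3.5 ⇔ |xᵢ − 73.70| > 3.5·21.60/0.6745 = 112.08.
So outliers lie outside [-38.38, 185.78].
188.1: M = 3.57 → outlier.

188.1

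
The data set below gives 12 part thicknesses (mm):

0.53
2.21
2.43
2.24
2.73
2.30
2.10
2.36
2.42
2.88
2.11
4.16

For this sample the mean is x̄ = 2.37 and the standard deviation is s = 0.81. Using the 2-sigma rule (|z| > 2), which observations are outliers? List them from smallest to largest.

Cutoffs at x̄ ± 2s: 2.37 ± 2·0.81 = [0.75, 3.99].
0.53: z = -2.27, |z| > 2 → outlier.
4.16: z = 2.21, |z| > 2 → outlier.
Every other value lies within [0.75, 3.99].

0.53, 4.16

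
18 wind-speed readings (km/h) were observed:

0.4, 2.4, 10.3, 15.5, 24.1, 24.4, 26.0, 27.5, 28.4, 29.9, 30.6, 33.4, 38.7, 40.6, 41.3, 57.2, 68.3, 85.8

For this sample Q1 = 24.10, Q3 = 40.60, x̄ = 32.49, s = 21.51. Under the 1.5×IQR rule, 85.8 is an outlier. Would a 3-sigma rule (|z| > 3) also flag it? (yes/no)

z = (85.8 − 32.49) / 21.51 = 2.48.
|z| = 2.48 ≤ 3.

no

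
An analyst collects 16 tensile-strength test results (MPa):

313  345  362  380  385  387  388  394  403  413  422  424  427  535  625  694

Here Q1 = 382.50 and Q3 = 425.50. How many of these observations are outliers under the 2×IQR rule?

IQR = 43.00; fences at 382.50 − 86.00 = 296.50 and 425.50 + 86.00 = 511.50.
Outside the cutoffs: 535, 625, 694.

3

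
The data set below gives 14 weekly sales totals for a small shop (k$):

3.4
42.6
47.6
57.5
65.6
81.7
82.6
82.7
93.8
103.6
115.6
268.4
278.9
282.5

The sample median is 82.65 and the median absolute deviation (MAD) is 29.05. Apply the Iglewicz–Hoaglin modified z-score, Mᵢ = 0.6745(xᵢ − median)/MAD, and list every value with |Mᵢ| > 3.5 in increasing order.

|Mᵢ| > 3.5 ⇔ |xᵢ − 82.65| > 3.5·29.05/0.6745 = 150.74.
So outliers lie outside [-68.09, 233.39].
268.4: M = 4.31 → outlier.
278.9: M = 4.56 → outlier.
282.5: M = 4.64 → outlier.

268.4, 278.9, 282.5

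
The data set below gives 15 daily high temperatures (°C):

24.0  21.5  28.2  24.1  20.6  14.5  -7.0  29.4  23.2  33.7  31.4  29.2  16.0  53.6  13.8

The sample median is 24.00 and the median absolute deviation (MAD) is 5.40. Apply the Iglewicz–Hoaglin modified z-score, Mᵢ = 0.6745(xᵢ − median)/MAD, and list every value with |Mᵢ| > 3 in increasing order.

|Mᵢ| > 3 ⇔ |xᵢ − 24.00| > 3·5.40/0.6745 = 24.02.
So outliers lie outside [-0.02, 48.02].
-7.0: M = -3.87 → outlier.
53.6: M = 3.70 → outlier.

-7.0, 53.6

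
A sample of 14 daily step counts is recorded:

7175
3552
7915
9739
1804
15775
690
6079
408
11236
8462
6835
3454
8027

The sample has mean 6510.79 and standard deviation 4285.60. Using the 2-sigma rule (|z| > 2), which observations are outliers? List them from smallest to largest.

15775

Cutoffs at x̄ ± 2s: 6510.79 ± 2·4285.60 = [-2060.41, 15081.99].
15775: z = 2.16, |z| > 2 → outlier.
Every other value lies within [-2060.41, 15081.99].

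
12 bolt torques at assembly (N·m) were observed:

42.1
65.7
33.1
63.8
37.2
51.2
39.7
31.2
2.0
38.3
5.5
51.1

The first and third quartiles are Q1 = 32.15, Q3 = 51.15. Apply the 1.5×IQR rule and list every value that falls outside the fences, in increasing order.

2.0

IQR = Q3 − Q1 = 51.15 − 32.15 = 19.00.
Lower fence = Q1 − 1.5·IQR = 32.15 − 28.50 = 3.65.
Upper fence = Q3 + 1.5·IQR = 51.15 + 28.50 = 79.65.
2.0 < 3.65 → outlier.
All remaining values lie within [3.65, 79.65].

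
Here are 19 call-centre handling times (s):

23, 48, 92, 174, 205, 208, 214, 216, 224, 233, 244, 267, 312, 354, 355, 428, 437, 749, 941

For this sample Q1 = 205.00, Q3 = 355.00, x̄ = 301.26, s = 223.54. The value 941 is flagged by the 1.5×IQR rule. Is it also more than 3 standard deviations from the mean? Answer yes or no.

no

z = (941 − 301.26) / 223.54 = 2.86.
|z| = 2.86 ≤ 3.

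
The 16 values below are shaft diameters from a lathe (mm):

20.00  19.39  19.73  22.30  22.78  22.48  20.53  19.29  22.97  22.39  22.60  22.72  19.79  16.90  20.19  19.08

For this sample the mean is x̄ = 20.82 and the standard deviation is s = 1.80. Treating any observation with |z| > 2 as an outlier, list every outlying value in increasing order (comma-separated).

16.90

Cutoffs at x̄ ± 2s: 20.82 ± 2·1.80 = [17.22, 24.42].
16.90: z = -2.18, |z| > 2 → outlier.
Every other value lies within [17.22, 24.42].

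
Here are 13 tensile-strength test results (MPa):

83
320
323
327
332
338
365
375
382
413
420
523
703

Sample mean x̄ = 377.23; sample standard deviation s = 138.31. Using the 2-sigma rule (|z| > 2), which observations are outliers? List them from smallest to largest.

83, 703

Cutoffs at x̄ ± 2s: 377.23 ± 2·138.31 = [100.61, 653.85].
83: z = -2.13, |z| > 2 → outlier.
703: z = 2.36, |z| > 2 → outlier.
Every other value lies within [100.61, 653.85].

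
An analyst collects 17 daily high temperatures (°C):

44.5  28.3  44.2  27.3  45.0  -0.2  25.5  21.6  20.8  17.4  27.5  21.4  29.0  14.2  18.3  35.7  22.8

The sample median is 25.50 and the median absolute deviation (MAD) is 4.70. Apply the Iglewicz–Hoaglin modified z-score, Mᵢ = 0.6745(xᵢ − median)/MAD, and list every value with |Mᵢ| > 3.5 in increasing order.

|Mᵢ| > 3.5 ⇔ |xᵢ − 25.50| > 3.5·4.70/0.6745 = 24.39.
So outliers lie outside [1.11, 49.89].
-0.2: M = -3.69 → outlier.

-0.2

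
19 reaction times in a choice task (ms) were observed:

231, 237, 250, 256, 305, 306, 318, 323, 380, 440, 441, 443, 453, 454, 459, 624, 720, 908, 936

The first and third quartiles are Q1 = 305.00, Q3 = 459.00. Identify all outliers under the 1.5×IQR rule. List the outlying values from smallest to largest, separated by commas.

IQR = Q3 − Q1 = 459.00 − 305.00 = 154.00.
Lower fence = Q1 − 1.5·IQR = 305.00 − 231.00 = 74.00.
Upper fence = Q3 + 1.5·IQR = 459.00 + 231.00 = 690.00.
720 > 690.00 → outlier.
908 > 690.00 → outlier.
936 > 690.00 → outlier.
All remaining values lie within [74.00, 690.00].

720, 908, 936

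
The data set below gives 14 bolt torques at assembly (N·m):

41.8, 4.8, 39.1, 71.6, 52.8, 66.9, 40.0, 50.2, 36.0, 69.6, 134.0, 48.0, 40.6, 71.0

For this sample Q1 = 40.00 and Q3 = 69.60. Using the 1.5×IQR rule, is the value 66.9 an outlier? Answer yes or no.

IQR = Q3 − Q1 = 69.60 − 40.00 = 29.60.
Lower fence = Q1 − 1.5·IQR = 40.00 − 44.40 = -4.40.
Upper fence = Q3 + 1.5·IQR = 69.60 + 44.40 = 114.00.
66.9 lies within [-4.40, 114.00].

no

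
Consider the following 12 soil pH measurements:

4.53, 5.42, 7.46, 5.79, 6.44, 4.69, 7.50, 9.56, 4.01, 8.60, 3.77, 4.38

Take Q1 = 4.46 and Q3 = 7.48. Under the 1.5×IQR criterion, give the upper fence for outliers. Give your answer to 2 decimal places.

IQR = Q3 − Q1 = 7.48 − 4.46 = 3.02.
Lower fence = Q1 − 1.5·IQR = 4.46 − 4.53 = -0.07.
Upper fence = Q3 + 1.5·IQR = 7.48 + 4.53 = 12.01.

12.01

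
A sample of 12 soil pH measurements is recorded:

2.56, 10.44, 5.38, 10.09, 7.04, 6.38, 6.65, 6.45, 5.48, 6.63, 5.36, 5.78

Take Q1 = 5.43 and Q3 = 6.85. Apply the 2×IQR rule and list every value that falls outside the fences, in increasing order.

2.56, 10.09, 10.44

IQR = Q3 − Q1 = 6.85 − 5.43 = 1.42.
Lower fence = Q1 − 2·IQR = 5.43 − 2.84 = 2.59.
Upper fence = Q3 + 2·IQR = 6.85 + 2.84 = 9.69.
2.56 < 2.59 → outlier.
10.09 > 9.69 → outlier.
10.44 > 9.69 → outlier.
All remaining values lie within [2.59, 9.69].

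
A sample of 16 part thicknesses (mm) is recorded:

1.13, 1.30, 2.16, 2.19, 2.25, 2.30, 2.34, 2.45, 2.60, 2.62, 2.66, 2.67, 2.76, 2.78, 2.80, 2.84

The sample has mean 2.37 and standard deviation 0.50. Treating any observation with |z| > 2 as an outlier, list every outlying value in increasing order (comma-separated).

Cutoffs at x̄ ± 2s: 2.37 ± 2·0.50 = [1.37, 3.37].
1.13: z = -2.48, |z| > 2 → outlier.
1.30: z = -2.14, |z| > 2 → outlier.
Every other value lies within [1.37, 3.37].

1.13, 1.30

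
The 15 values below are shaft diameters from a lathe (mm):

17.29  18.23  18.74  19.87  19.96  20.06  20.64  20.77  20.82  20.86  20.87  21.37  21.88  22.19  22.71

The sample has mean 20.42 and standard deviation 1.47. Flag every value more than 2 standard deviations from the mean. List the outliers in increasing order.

17.29

Cutoffs at x̄ ± 2s: 20.42 ± 2·1.47 = [17.48, 23.36].
17.29: z = -2.13, |z| > 2 → outlier.
Every other value lies within [17.48, 23.36].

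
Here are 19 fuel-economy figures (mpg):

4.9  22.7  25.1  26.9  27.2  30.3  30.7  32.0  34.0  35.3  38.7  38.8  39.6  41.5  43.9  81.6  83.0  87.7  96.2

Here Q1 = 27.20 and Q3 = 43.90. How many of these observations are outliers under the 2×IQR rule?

IQR = 16.70; fences at 27.20 − 33.40 = -6.20 and 43.90 + 33.40 = 77.30.
Outside the cutoffs: 81.6, 83.0, 87.7, 96.2.

4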